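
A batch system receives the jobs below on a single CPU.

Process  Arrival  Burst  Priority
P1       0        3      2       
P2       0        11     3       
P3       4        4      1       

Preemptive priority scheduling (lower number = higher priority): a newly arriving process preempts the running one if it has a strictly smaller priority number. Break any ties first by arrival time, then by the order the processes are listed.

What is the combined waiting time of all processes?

Timeline: | P1 0-3 | P2 3-4 | P3 4-8 | P2 8-18 |
Completion: P1=3  P2=18  P3=8
Turnaround (C−A): P1=3  P2=18  P3=4
Waiting = turnaround − burst: P1=0, P2=7, P3=0
Total waiting = 0 + 7 + 0 = 7

7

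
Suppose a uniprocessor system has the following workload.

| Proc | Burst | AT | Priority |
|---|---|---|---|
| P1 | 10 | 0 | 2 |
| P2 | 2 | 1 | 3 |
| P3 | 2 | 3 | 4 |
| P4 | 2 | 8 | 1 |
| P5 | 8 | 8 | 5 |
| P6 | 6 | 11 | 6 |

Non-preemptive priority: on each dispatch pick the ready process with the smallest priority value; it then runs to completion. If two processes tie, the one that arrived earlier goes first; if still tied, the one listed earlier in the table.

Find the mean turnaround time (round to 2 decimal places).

12.50

Gantt: | P1 0-10 | P4 10-12 | P2 12-14 | P3 14-16 | P5 16-24 | P6 24-30 |
Completion: P1=10  P2=14  P3=16  P4=12  P5=24  P6=30
Turnaround (C−A): P1=10  P2=13  P3=13  P4=4  P5=16  P6=19
Turnaround times: P1=10, P2=13, P3=13, P4=4, P5=16, P6=19
Average turnaround = (10+13+13+4+16+19) / 6 = 75/6 = 12.50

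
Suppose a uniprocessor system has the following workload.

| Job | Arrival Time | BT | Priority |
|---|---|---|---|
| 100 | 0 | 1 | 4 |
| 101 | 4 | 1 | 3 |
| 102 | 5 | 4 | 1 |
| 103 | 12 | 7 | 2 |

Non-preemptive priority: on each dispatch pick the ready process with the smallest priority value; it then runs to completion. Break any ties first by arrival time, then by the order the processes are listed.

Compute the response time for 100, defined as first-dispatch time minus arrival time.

0

Gantt: | 100 0-1 | idle 1-4 | 101 4-5 | 102 5-9 | idle 9-12 | 103 12-19 |
Completion: 100=1  101=5  102=9  103=19
Turnaround (C−A): 100=1  101=1  102=4  103=7
Response(100) = first start − arrival = 0 − 0 = 0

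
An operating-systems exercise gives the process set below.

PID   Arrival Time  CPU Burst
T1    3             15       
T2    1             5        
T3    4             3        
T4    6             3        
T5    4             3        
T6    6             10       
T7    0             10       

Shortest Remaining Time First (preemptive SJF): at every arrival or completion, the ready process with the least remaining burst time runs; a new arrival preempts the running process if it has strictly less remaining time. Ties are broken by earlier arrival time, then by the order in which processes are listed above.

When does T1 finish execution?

49

Schedule: | T7 0-1 | T2 1-6 | T3 6-9 | T5 9-12 | T4 12-15 | T7 15-24 | T6 24-34 | T1 34-49 |
Completion: T1=49  T2=6  T3=9  T4=15  T5=12  T6=34  T7=24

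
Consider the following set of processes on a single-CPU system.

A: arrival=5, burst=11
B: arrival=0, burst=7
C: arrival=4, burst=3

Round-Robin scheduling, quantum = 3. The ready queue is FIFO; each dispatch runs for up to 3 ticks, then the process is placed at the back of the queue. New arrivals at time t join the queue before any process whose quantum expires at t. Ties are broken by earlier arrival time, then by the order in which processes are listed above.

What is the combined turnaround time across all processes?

Timeline: | B 0-6 | C 6-9 | A 9-12 | B 12-13 | A 13-21 |
Completion: A=21  B=13  C=9
Turnaround (C−A): A=16  B=13  C=5
Turnaround = completion − arrival: A=16, B=13, C=5
Total turnaround = 16 + 13 + 5 = 34

34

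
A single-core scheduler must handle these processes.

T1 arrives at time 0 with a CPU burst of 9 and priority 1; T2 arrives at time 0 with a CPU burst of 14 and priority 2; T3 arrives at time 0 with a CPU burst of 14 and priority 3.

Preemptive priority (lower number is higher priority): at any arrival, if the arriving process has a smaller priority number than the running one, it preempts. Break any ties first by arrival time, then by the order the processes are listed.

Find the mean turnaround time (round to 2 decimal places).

23.00

Gantt: | T1 0-9 | T2 9-23 | T3 23-37 |
Completion: T1=9  T2=23  T3=37
Turnaround times: T1=9, T2=23, T3=37
Average turnaround = (9+23+37) / 3 = 69/3 = 23.00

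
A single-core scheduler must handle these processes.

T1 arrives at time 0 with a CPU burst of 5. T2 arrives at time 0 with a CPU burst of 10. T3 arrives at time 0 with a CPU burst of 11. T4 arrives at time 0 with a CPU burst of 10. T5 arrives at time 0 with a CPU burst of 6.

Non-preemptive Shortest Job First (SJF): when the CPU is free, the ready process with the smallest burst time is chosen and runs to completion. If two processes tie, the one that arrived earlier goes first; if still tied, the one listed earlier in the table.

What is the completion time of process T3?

42

Timeline: | T1 0-5 | T5 5-11 | T2 11-21 | T4 21-31 | T3 31-42 |
Completion: T1=5  T2=21  T3=42  T4=31  T5=11
Turnaround (C−A): T1=5  T2=21  T3=42  T4=31  T5=11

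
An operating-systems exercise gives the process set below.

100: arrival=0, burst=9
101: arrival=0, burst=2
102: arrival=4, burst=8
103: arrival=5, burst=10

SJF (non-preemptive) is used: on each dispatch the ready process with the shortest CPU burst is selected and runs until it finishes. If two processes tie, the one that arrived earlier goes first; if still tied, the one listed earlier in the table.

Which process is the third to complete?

Timeline: | 101 0-2 | 100 2-11 | 102 11-19 | 103 19-29 |
Completion: 100=11  101=2  102=19  103=29
Finish order: 101 → 100 → 102 → 103

102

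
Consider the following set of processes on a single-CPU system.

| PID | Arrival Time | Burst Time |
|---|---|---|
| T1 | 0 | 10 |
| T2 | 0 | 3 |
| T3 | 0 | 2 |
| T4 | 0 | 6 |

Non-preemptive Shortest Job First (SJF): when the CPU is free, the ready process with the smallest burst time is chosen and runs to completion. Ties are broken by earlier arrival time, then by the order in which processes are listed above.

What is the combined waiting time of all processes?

18

Gantt: | T3 0-2 | T2 2-5 | T4 5-11 | T1 11-21 |
Completion: T1=21  T2=5  T3=2  T4=11
Turnaround (C−A): T1=21  T2=5  T3=2  T4=11
Waiting = turnaround − burst: T1=11, T2=2, T3=0, T4=5
Total waiting = 11 + 2 + 0 + 5 = 18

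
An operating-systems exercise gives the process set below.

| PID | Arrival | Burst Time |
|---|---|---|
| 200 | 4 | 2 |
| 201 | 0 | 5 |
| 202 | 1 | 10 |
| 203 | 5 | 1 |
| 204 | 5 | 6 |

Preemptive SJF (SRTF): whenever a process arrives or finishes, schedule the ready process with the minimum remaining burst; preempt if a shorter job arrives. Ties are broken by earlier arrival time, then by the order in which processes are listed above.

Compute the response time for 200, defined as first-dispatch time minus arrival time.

Schedule: | 201 0-5 | 203 5-6 | 200 6-8 | 204 8-14 | 202 14-24 |
Completion: 200=8  201=5  202=24  203=6  204=14
Turnaround (C−A): 200=4  201=5  202=23  203=1  204=9
Response(200) = first start − arrival = 6 − 4 = 2

2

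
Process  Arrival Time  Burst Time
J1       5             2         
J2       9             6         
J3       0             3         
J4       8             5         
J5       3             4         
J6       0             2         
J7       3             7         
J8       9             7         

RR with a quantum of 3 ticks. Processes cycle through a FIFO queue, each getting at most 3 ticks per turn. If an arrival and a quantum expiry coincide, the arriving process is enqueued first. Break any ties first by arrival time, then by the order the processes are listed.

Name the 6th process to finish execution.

J2

Timeline: | J3 0-3 | J6 3-5 | J5 5-8 | J7 8-11 | J1 11-13 | J4 13-16 | J5 16-17 | J2 17-20 | J8 20-23 | J7 23-26 | J4 26-28 | J2 28-31 | J8 31-34 | J7 34-35 | J8 35-36 |
Completion: J1=13  J2=31  J3=3  J4=28  J5=17  J6=5  J7=35  J8=36
Turnaround (C−A): J1=8  J2=22  J3=3  J4=20  J5=14  J6=5  J7=32  J8=27
Finish order: J3 → J6 → J1 → J5 → J4 → J2 → J7 → J8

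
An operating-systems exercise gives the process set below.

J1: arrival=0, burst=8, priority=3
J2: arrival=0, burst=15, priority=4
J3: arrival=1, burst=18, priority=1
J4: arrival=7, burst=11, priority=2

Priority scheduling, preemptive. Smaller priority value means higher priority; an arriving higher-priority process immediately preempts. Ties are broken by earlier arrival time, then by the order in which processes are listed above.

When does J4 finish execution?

Timeline: | J1 0-1 | J3 1-19 | J4 19-30 | J1 30-37 | J2 37-52 |
Completion: J1=37  J2=52  J3=19  J4=30

30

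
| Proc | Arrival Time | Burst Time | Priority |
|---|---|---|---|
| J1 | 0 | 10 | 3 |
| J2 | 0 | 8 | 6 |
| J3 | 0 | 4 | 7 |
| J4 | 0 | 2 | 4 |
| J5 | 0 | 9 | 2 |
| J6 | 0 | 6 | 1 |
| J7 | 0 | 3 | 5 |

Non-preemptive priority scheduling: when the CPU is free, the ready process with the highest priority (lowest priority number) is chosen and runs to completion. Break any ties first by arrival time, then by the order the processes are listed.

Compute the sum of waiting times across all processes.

Gantt: | J6 0-6 | J5 6-15 | J1 15-25 | J4 25-27 | J7 27-30 | J2 30-38 | J3 38-42 |
Completion: J1=25  J2=38  J3=42  J4=27  J5=15  J6=6  J7=30
Turnaround (C−A): J1=25  J2=38  J3=42  J4=27  J5=15  J6=6  J7=30
Waiting = turnaround − burst: J1=15, J2=30, J3=38, J4=25, J5=6, J6=0, J7=27
Total waiting = 15 + 30 + 38 + 25 + 6 + 0 + 27 = 141

141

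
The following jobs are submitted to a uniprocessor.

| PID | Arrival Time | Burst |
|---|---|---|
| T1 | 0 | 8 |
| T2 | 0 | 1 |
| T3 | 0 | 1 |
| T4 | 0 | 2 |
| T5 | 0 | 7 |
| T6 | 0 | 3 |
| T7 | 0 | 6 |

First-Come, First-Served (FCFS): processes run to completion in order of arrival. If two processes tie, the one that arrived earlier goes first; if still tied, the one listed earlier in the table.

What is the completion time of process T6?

Schedule: | T1 0-8 | T2 8-9 | T3 9-10 | T4 10-12 | T5 12-19 | T6 19-22 | T7 22-28 |
Completion: T1=8  T2=9  T3=10  T4=12  T5=19  T6=22  T7=28

22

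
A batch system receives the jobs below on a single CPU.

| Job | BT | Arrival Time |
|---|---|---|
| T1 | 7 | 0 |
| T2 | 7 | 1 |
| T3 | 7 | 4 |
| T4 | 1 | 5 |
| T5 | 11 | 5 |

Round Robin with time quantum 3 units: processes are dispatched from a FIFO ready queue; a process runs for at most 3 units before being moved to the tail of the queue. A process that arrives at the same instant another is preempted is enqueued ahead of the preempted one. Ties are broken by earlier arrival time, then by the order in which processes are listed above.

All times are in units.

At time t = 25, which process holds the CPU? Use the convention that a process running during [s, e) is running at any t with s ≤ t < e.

Timeline: | T1 0-3 | T2 3-6 | T1 6-9 | T3 9-12 | T4 12-13 | T5 13-16 | T2 16-19 | T1 19-20 | T3 20-23 | T5 23-26 | T2 26-27 | T3 27-28 | T5 28-33 |
Completion: T1=20  T2=27  T3=28  T4=13  T5=33

T5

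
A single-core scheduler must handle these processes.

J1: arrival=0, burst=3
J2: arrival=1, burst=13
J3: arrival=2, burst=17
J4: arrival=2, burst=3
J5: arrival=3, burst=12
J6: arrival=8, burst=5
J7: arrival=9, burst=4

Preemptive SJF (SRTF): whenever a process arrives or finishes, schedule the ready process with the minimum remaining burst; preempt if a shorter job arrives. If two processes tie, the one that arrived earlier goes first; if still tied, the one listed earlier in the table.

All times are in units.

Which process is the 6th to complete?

J2

Timeline: | J1 0-3 | J4 3-6 | J5 6-8 | J6 8-13 | J7 13-17 | J5 17-27 | J2 27-40 | J3 40-57 |
Completion: J1=3  J2=40  J3=57  J4=6  J5=27  J6=13  J7=17
Turnaround (C−A): J1=3  J2=39  J3=55  J4=4  J5=24  J6=5  J7=8
Finish order: J1 → J4 → J6 → J7 → J5 → J2 → J3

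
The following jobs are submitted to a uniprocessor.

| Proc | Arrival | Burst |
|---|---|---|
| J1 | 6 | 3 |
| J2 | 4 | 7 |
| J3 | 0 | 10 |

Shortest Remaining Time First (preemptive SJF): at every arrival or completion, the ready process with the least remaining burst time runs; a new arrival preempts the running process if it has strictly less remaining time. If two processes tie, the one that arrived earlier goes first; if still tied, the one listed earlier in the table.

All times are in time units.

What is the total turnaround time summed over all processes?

32

Gantt: | J3 0-6 | J1 6-9 | J3 9-13 | J2 13-20 |
Completion: J1=9  J2=20  J3=13
Turnaround (C−A): J1=3  J2=16  J3=13
Turnaround = completion − arrival: J1=3, J2=16, J3=13
Total turnaround = 3 + 16 + 13 = 32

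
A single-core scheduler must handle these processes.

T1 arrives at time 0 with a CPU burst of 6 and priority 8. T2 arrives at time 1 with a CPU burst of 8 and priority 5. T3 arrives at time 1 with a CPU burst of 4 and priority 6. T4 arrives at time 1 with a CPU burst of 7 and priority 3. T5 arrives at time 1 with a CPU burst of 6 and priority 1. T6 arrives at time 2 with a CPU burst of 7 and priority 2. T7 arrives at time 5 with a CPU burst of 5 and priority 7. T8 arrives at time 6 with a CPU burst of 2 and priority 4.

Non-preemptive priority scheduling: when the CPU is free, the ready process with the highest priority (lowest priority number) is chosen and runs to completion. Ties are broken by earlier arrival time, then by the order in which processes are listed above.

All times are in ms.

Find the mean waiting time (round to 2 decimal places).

18.75

Timeline: | T1 0-6 | T5 6-12 | T6 12-19 | T4 19-26 | T8 26-28 | T2 28-36 | T3 36-40 | T7 40-45 |
Completion: T1=6  T2=36  T3=40  T4=26  T5=12  T6=19  T7=45  T8=28
Turnaround (C−A): T1=6  T2=35  T3=39  T4=25  T5=11  T6=17  T7=40  T8=22
Waiting times: T1=0, T2=27, T3=35, T4=18, T5=5, T6=10, T7=35, T8=20
Average waiting = (0+27+35+18+5+10+35+20) / 8 = 150/8 = 18.75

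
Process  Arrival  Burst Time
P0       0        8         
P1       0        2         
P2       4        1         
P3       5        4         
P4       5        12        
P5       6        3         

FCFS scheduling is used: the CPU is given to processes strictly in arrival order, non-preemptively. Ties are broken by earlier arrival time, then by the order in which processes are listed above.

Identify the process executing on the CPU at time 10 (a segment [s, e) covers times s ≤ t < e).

P2

Timeline: | P0 0-8 | P1 8-10 | P2 10-11 | P3 11-15 | P4 15-27 | P5 27-30 |
Completion: P0=8  P1=10  P2=11  P3=15  P4=27  P5=30
Turnaround (C−A): P0=8  P1=10  P2=7  P3=10  P4=22  P5=24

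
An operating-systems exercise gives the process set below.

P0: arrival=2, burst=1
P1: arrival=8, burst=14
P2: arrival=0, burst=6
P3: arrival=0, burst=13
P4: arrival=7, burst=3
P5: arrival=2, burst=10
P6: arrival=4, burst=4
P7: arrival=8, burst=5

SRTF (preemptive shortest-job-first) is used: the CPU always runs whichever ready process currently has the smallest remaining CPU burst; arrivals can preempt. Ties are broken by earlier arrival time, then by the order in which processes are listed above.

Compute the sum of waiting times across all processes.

93

Schedule: | P2 0-2 | P0 2-3 | P2 3-7 | P4 7-10 | P6 10-14 | P7 14-19 | P5 19-29 | P3 29-42 | P1 42-56 |
Completion: P0=3  P1=56  P2=7  P3=42  P4=10  P5=29  P6=14  P7=19
Turnaround (C−A): P0=1  P1=48  P2=7  P3=42  P4=3  P5=27  P6=10  P7=11
Waiting = turnaround − burst: P0=0, P1=34, P2=1, P3=29, P4=0, P5=17, P6=6, P7=6
Total waiting = 0 + 34 + 1 + 29 + 0 + 17 + 6 + 6 = 93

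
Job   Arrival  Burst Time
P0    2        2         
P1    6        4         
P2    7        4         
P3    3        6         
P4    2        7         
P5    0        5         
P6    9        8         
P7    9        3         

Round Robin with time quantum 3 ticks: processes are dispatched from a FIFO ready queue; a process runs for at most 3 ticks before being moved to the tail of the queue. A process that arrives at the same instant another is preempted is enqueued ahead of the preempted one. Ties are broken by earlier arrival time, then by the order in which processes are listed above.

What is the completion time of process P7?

28

Gantt: | P5 0-3 | P0 3-5 | P4 5-8 | P3 8-11 | P5 11-13 | P1 13-16 | P2 16-19 | P4 19-22 | P6 22-25 | P7 25-28 | P3 28-31 | P1 31-32 | P2 32-33 | P4 33-34 | P6 34-39 |
Completion: P0=5  P1=32  P2=33  P3=31  P4=34  P5=13  P6=39  P7=28
Turnaround (C−A): P0=3  P1=26  P2=26  P3=28  P4=32  P5=13  P6=30  P7=19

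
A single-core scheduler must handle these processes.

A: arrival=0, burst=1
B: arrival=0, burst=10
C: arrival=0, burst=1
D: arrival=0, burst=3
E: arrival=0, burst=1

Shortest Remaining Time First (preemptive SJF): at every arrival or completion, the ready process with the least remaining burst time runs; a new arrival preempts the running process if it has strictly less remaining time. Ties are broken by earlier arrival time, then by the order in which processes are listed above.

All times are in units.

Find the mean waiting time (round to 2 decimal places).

2.40

Gantt: | A 0-1 | C 1-2 | E 2-3 | D 3-6 | B 6-16 |
Completion: A=1  B=16  C=2  D=6  E=3
Waiting times: A=0, B=6, C=1, D=3, E=2
Average waiting = (0+6+1+3+2) / 5 = 12/5 = 2.40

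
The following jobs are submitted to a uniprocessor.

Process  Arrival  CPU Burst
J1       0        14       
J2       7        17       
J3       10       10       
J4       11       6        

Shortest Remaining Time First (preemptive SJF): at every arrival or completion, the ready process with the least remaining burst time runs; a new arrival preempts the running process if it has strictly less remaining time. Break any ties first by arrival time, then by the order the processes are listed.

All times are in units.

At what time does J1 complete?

14

Gantt: | J1 0-14 | J4 14-20 | J3 20-30 | J2 30-47 |
Completion: J1=14  J2=47  J3=30  J4=20
Turnaround (C−A): J1=14  J2=40  J3=20  J4=9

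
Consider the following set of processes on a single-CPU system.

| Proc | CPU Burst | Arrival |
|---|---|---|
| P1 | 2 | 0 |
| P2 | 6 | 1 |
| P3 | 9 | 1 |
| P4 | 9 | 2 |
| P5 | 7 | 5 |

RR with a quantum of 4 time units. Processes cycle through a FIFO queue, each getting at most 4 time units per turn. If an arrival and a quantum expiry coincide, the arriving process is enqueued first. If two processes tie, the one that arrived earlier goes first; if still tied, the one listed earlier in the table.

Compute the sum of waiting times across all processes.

76

Gantt: | P1 0-2 | P2 2-6 | P3 6-10 | P4 10-14 | P5 14-18 | P2 18-20 | P3 20-24 | P4 24-28 | P5 28-31 | P3 31-32 | P4 32-33 |
Completion: P1=2  P2=20  P3=32  P4=33  P5=31
Turnaround (C−A): P1=2  P2=19  P3=31  P4=31  P5=26
Waiting = turnaround − burst: P1=0, P2=13, P3=22, P4=22, P5=19
Total waiting = 0 + 13 + 22 + 22 + 19 = 76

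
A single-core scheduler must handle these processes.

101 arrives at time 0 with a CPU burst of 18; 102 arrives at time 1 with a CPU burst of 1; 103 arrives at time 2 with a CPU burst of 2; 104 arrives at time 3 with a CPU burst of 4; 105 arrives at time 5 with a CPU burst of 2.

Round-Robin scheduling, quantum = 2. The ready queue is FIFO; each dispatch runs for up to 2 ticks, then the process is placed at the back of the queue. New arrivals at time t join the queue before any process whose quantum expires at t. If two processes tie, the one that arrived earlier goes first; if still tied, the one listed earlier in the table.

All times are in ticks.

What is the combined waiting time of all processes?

Gantt: | 101 0-2 | 102 2-3 | 103 3-5 | 101 5-7 | 104 7-9 | 105 9-11 | 101 11-13 | 104 13-15 | 101 15-27 |
Completion: 101=27  102=3  103=5  104=15  105=11
Turnaround (C−A): 101=27  102=2  103=3  104=12  105=6
Waiting = turnaround − burst: 101=9, 102=1, 103=1, 104=8, 105=4
Total waiting = 9 + 1 + 1 + 8 + 4 = 23

23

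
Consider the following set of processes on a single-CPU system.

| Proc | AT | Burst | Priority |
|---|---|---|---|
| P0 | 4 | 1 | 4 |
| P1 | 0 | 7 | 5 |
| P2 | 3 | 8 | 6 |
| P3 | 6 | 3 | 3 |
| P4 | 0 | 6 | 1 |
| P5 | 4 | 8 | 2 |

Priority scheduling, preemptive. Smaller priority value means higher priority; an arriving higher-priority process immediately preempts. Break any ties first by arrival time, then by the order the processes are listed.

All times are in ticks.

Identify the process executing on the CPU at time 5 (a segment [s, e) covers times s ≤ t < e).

Schedule: | P4 0-6 | P5 6-14 | P3 14-17 | P0 17-18 | P1 18-25 | P2 25-33 |
Completion: P0=18  P1=25  P2=33  P3=17  P4=6  P5=14
Turnaround (C−A): P0=14  P1=25  P2=30  P3=11  P4=6  P5=10

P4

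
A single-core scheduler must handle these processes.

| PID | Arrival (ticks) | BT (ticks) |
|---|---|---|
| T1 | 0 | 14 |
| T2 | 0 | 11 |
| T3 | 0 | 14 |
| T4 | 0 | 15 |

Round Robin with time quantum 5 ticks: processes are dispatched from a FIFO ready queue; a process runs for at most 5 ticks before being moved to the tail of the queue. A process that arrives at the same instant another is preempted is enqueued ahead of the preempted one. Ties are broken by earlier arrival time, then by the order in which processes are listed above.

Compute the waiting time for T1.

30

Gantt: | T1 0-5 | T2 5-10 | T3 10-15 | T4 15-20 | T1 20-25 | T2 25-30 | T3 30-35 | T4 35-40 | T1 40-44 | T2 44-45 | T3 45-49 | T4 49-54 |
Completion: T1=44  T2=45  T3=49  T4=54
Turnaround (C−A): T1=44  T2=45  T3=49  T4=54
Waiting(T1) = turnaround − burst = 44 − 14 = 30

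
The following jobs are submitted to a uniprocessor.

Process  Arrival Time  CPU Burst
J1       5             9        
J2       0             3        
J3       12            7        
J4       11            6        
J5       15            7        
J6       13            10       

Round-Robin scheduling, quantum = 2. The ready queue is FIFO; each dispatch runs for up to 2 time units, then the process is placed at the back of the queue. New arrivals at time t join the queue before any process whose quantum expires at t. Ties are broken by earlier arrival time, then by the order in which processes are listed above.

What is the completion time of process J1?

Gantt: | J2 0-3 | idle 3-5 | J1 5-11 | J4 11-13 | J1 13-15 | J3 15-17 | J6 17-19 | J4 19-21 | J5 21-23 | J1 23-24 | J3 24-26 | J6 26-28 | J4 28-30 | J5 30-32 | J3 32-34 | J6 34-36 | J5 36-38 | J3 38-39 | J6 39-41 | J5 41-42 | J6 42-44 |
Completion: J1=24  J2=3  J3=39  J4=30  J5=42  J6=44

24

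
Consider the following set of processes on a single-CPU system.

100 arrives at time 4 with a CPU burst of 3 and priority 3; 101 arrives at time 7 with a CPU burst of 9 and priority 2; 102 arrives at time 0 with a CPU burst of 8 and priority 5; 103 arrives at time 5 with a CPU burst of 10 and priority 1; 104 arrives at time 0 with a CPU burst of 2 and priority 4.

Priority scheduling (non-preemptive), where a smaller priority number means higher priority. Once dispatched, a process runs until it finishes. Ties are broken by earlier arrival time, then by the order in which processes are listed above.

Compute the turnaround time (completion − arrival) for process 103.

15

Timeline: | 104 0-2 | 102 2-10 | 103 10-20 | 101 20-29 | 100 29-32 |
Completion: 100=32  101=29  102=10  103=20  104=2
Turnaround (C−A): 100=28  101=22  102=10  103=15  104=2
Turnaround(103) = completion − arrival = 20 − 5 = 15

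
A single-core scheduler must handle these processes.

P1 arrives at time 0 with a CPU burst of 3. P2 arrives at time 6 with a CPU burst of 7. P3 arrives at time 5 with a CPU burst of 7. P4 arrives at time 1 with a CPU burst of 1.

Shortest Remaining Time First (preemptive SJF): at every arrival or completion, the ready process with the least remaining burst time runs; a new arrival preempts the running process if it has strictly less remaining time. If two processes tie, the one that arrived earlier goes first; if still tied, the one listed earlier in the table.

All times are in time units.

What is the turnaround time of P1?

4

Timeline: | P1 0-1 | P4 1-2 | P1 2-4 | idle 4-5 | P3 5-12 | P2 12-19 |
Completion: P1=4  P2=19  P3=12  P4=2
Turnaround (C−A): P1=4  P2=13  P3=7  P4=1
Turnaround(P1) = completion − arrival = 4 − 0 = 4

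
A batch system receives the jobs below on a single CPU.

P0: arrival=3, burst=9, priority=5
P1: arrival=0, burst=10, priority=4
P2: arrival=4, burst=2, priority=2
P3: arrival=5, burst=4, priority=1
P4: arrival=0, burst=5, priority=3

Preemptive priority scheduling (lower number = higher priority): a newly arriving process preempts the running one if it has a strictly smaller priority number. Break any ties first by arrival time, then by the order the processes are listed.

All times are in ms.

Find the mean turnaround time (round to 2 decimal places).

13.80

Timeline: | P4 0-4 | P2 4-5 | P3 5-9 | P2 9-10 | P4 10-11 | P1 11-21 | P0 21-30 |
Completion: P0=30  P1=21  P2=10  P3=9  P4=11
Turnaround (C−A): P0=27  P1=21  P2=6  P3=4  P4=11
Turnaround times: P0=27, P1=21, P2=6, P3=4, P4=11
Average turnaround = (27+21+6+4+11) / 5 = 69/5 = 13.80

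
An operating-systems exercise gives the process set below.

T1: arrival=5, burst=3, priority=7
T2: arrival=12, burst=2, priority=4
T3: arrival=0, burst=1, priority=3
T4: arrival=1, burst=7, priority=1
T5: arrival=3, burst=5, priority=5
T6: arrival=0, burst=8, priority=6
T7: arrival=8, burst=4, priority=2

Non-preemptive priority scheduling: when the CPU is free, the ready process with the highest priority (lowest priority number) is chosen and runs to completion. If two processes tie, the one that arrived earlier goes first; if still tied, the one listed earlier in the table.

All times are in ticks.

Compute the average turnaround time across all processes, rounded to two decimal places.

Schedule: | T3 0-1 | T4 1-8 | T7 8-12 | T2 12-14 | T5 14-19 | T6 19-27 | T1 27-30 |
Completion: T1=30  T2=14  T3=1  T4=8  T5=19  T6=27  T7=12
Turnaround times: T1=25, T2=2, T3=1, T4=7, T5=16, T6=27, T7=4
Average turnaround = (25+2+1+7+16+27+4) / 7 = 82/7 = 11.71

11.71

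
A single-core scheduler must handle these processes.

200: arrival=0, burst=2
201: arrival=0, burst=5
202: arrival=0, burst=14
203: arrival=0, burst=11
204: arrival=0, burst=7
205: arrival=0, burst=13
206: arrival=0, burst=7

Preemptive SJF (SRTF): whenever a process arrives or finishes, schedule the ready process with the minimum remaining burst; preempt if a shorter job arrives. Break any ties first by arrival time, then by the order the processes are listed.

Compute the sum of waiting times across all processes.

Schedule: | 200 0-2 | 201 2-7 | 204 7-14 | 206 14-21 | 203 21-32 | 205 32-45 | 202 45-59 |
Completion: 200=2  201=7  202=59  203=32  204=14  205=45  206=21
Turnaround (C−A): 200=2  201=7  202=59  203=32  204=14  205=45  206=21
Waiting = turnaround − burst: 200=0, 201=2, 202=45, 203=21, 204=7, 205=32, 206=14
Total waiting = 0 + 2 + 45 + 21 + 7 + 32 + 14 = 121

121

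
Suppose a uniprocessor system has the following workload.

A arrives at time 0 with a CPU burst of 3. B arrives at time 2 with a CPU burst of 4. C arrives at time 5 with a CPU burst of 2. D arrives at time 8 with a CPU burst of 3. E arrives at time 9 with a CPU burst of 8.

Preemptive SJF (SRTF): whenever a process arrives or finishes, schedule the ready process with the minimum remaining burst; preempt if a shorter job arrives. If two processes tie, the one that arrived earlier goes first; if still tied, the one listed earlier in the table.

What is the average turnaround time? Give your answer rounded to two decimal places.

Gantt: | A 0-3 | B 3-7 | C 7-9 | D 9-12 | E 12-20 |
Completion: A=3  B=7  C=9  D=12  E=20
Turnaround (C−A): A=3  B=5  C=4  D=4  E=11
Turnaround times: A=3, B=5, C=4, D=4, E=11
Average turnaround = (3+5+4+4+11) / 5 = 27/5 = 5.40

5.40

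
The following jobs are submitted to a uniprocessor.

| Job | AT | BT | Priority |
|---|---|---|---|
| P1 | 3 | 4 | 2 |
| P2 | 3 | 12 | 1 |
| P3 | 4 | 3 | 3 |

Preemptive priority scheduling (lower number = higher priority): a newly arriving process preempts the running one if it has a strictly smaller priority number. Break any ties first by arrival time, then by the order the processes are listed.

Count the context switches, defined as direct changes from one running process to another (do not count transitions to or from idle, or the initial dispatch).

2

Gantt: | idle 0-3 | P2 3-15 | P1 15-19 | P3 19-22 |
Completion: P1=19  P2=15  P3=22
Turnaround (C−A): P1=16  P2=12  P3=18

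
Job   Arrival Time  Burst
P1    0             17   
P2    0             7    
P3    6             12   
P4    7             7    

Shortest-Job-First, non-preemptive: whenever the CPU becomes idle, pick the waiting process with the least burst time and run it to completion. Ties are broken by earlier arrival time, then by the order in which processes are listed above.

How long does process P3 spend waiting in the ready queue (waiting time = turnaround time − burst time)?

Schedule: | P2 0-7 | P4 7-14 | P3 14-26 | P1 26-43 |
Completion: P1=43  P2=7  P3=26  P4=14
Waiting(P3) = turnaround − burst = 20 − 12 = 8

8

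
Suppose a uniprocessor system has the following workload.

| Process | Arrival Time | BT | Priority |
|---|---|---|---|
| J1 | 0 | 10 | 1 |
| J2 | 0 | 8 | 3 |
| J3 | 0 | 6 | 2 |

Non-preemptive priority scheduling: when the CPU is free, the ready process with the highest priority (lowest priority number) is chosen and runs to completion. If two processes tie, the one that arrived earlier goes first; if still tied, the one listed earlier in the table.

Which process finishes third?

Schedule: | J1 0-10 | J3 10-16 | J2 16-24 |
Completion: J1=10  J2=24  J3=16
Turnaround (C−A): J1=10  J2=24  J3=16
Finish order: J1 → J3 → J2

J2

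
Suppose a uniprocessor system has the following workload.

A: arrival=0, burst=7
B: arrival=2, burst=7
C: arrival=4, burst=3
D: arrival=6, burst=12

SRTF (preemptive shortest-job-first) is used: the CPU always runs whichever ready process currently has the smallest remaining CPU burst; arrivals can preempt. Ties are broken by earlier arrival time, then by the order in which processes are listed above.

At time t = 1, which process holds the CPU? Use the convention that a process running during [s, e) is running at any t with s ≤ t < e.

Schedule: | A 0-7 | C 7-10 | B 10-17 | D 17-29 |
Completion: A=7  B=17  C=10  D=29
Turnaround (C−A): A=7  B=15  C=6  D=23

A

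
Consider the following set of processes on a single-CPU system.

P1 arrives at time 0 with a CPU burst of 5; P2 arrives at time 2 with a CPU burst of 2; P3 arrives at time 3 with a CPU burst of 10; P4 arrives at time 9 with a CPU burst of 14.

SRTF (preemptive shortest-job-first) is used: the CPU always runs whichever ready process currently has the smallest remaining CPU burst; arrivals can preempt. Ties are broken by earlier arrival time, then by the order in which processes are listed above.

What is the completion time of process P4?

Timeline: | P1 0-2 | P2 2-4 | P1 4-7 | P3 7-17 | P4 17-31 |
Completion: P1=7  P2=4  P3=17  P4=31
Turnaround (C−A): P1=7  P2=2  P3=14  P4=22

31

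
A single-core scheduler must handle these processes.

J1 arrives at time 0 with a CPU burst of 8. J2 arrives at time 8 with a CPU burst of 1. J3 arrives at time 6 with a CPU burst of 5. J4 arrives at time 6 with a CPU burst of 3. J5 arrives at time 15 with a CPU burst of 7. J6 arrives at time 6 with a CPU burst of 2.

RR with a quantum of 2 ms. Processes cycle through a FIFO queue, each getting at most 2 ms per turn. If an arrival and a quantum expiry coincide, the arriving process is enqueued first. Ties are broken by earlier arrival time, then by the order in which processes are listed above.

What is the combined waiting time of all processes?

Timeline: | J1 0-6 | J3 6-8 | J4 8-10 | J6 10-12 | J1 12-14 | J2 14-15 | J3 15-17 | J4 17-18 | J5 18-20 | J3 20-21 | J5 21-26 |
Completion: J1=14  J2=15  J3=21  J4=18  J5=26  J6=12
Turnaround (C−A): J1=14  J2=7  J3=15  J4=12  J5=11  J6=6
Waiting = turnaround − burst: J1=6, J2=6, J3=10, J4=9, J5=4, J6=4
Total waiting = 6 + 6 + 10 + 9 + 4 + 4 = 39

39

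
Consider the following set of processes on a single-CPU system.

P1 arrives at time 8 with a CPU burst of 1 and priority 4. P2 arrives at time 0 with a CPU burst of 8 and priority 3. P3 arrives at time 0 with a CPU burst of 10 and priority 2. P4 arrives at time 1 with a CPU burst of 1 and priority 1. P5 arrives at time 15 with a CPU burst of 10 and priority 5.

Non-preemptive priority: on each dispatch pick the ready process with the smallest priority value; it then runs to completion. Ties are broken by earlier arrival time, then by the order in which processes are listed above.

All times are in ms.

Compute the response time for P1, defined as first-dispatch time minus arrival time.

Schedule: | P3 0-10 | P4 10-11 | P2 11-19 | P1 19-20 | P5 20-30 |
Completion: P1=20  P2=19  P3=10  P4=11  P5=30
Response(P1) = first start − arrival = 19 − 8 = 11

11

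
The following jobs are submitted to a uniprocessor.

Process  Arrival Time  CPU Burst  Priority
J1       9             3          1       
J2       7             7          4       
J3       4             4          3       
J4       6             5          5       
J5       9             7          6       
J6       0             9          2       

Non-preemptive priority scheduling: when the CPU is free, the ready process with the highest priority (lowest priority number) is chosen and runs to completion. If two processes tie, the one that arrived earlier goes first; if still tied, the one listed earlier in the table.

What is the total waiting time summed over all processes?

53

Schedule: | J6 0-9 | J1 9-12 | J3 12-16 | J2 16-23 | J4 23-28 | J5 28-35 |
Completion: J1=12  J2=23  J3=16  J4=28  J5=35  J6=9
Waiting = turnaround − burst: J1=0, J2=9, J3=8, J4=17, J5=19, J6=0
Total waiting = 0 + 9 + 8 + 17 + 19 + 0 = 53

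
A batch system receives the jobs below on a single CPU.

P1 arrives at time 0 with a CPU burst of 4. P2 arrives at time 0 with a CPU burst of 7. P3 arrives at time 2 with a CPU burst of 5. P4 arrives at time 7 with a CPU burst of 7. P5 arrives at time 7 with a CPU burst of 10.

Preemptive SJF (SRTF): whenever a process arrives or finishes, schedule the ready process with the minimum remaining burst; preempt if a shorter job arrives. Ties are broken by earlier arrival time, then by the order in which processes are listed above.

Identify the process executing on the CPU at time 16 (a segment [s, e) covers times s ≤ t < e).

Timeline: | P1 0-4 | P3 4-9 | P2 9-16 | P4 16-23 | P5 23-33 |
Completion: P1=4  P2=16  P3=9  P4=23  P5=33

P4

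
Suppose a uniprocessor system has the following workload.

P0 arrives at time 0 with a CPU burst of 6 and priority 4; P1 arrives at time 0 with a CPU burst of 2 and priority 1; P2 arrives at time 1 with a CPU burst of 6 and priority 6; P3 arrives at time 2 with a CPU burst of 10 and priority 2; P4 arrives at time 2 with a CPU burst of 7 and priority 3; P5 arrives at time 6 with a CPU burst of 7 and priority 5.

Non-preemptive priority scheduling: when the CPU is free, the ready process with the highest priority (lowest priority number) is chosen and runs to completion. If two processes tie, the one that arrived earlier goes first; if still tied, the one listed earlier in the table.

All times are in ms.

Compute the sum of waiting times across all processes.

Timeline: | P1 0-2 | P3 2-12 | P4 12-19 | P0 19-25 | P5 25-32 | P2 32-38 |
Completion: P0=25  P1=2  P2=38  P3=12  P4=19  P5=32
Waiting = turnaround − burst: P0=19, P1=0, P2=31, P3=0, P4=10, P5=19
Total waiting = 19 + 0 + 31 + 0 + 10 + 19 = 79

79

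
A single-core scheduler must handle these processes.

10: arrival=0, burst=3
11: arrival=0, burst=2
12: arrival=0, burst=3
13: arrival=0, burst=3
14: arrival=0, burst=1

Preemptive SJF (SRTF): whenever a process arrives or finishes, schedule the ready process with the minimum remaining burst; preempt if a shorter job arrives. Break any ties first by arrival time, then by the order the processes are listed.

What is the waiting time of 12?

Gantt: | 14 0-1 | 11 1-3 | 10 3-6 | 12 6-9 | 13 9-12 |
Completion: 10=6  11=3  12=9  13=12  14=1
Turnaround (C−A): 10=6  11=3  12=9  13=12  14=1
Waiting(12) = turnaround − burst = 9 − 3 = 6

6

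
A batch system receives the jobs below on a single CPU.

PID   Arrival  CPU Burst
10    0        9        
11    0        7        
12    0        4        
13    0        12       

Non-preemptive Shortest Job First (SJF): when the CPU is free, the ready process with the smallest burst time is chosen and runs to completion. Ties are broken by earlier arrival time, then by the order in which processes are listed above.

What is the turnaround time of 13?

Gantt: | 12 0-4 | 11 4-11 | 10 11-20 | 13 20-32 |
Completion: 10=20  11=11  12=4  13=32
Turnaround(13) = completion − arrival = 32 − 0 = 32

32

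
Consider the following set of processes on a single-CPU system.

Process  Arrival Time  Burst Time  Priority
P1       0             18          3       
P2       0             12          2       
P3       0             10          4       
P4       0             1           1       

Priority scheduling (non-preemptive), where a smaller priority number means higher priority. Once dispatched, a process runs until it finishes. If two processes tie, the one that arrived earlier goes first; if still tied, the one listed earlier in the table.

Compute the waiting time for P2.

Schedule: | P4 0-1 | P2 1-13 | P1 13-31 | P3 31-41 |
Completion: P1=31  P2=13  P3=41  P4=1
Waiting(P2) = turnaround − burst = 13 − 12 = 1

1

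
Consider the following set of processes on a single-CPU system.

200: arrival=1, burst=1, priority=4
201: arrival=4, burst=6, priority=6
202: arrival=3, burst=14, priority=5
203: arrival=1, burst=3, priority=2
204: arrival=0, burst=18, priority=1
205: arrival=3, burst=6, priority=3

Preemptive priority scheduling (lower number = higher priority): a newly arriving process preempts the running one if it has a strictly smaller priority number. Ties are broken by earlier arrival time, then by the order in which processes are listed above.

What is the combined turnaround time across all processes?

172

Gantt: | 204 0-18 | 203 18-21 | 205 21-27 | 200 27-28 | 202 28-42 | 201 42-48 |
Completion: 200=28  201=48  202=42  203=21  204=18  205=27
Turnaround = completion − arrival: 200=27, 201=44, 202=39, 203=20, 204=18, 205=24
Total turnaround = 27 + 44 + 39 + 20 + 18 + 24 = 172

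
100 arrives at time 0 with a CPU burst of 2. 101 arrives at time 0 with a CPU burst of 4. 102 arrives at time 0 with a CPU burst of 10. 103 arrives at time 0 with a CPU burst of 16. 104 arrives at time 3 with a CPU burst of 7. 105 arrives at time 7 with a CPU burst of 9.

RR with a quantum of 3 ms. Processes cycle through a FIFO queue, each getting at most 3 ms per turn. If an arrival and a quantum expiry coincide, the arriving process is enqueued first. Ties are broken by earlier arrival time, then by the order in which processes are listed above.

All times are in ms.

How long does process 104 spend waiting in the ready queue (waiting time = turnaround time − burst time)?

Gantt: | 100 0-2 | 101 2-5 | 102 5-8 | 103 8-11 | 104 11-14 | 101 14-15 | 105 15-18 | 102 18-21 | 103 21-24 | 104 24-27 | 105 27-30 | 102 30-33 | 103 33-36 | 104 36-37 | 105 37-40 | 102 40-41 | 103 41-48 |
Completion: 100=2  101=15  102=41  103=48  104=37  105=40
Turnaround (C−A): 100=2  101=15  102=41  103=48  104=34  105=33
Waiting(104) = turnaround − burst = 34 − 7 = 27

27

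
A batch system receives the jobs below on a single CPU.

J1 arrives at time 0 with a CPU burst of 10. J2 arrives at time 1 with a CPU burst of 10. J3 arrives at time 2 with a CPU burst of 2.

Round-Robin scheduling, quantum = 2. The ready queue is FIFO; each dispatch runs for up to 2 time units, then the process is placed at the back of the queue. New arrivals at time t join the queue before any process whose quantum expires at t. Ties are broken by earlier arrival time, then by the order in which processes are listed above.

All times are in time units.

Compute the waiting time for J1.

Schedule: | J1 0-2 | J2 2-4 | J3 4-6 | J1 6-8 | J2 8-10 | J1 10-12 | J2 12-14 | J1 14-16 | J2 16-18 | J1 18-20 | J2 20-22 |
Completion: J1=20  J2=22  J3=6
Turnaround (C−A): J1=20  J2=21  J3=4
Waiting(J1) = turnaround − burst = 20 − 10 = 10

10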